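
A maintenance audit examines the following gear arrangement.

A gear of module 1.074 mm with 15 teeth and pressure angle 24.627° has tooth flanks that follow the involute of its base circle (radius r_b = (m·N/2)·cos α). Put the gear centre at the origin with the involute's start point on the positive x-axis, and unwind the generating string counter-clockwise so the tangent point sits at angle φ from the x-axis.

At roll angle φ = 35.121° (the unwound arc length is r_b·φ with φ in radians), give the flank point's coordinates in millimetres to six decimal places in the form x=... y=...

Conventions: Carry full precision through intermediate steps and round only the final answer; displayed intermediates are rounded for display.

x=8.571413 y=0.541319

class = single-mesh tooth geometry [base-circle involute, m = 1.074, 15T]
pitch radius r_p = m·N/2 = 1.074·15/2 = 8.055000
base radius r_b = r_p·cos α = 8.055000·cos 24.627° = 7.322316
roll angle φ = 35.121° = 0.61297709 rad
x = r_b·(cos φ + φ·sin φ) = 8.571413
y = r_b·(sin φ − φ·cos φ) = 0.541319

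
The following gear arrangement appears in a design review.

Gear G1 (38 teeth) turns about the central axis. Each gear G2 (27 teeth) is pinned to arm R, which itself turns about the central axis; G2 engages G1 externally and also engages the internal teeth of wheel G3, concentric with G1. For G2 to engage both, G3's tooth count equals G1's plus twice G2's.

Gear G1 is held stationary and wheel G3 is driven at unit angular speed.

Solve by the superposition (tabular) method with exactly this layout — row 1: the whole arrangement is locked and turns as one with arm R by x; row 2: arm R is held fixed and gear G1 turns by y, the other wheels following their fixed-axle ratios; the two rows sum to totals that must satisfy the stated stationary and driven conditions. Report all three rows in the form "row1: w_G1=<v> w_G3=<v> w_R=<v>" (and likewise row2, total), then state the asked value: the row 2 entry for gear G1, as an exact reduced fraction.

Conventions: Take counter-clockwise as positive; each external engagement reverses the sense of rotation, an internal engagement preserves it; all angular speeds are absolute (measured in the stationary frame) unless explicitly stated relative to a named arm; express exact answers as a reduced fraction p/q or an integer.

row1: w_G1=46/65 w_G3=46/65 w_R=46/65
row2: w_G1=-46/65 w_G3=19/65 w_R=0
total: w_G1=0 w_G3=1 w_R=46/65
asked value: -46/65

topology: planetary set — G1 38T / G2 27T / G3 92T, arm = carrier (Willis)
row 1 (train locked, turned with arm): all members turn x
row 2 (arm held, sun turns y): ω_ring = −(38/92)·y, ω_arm = 0
boundary: total ω_sun = x + y = 0 and total ω_ring = x − (38/92)·y = 1  ⇒  y = -46/65, x = 46/65
row 2 ring = −(38/92)·(-46/65) = 19/65
totals (row 1 + row 2): sun 46/65 + (-46/65) = 0, ring 46/65 + 19/65 = 1, arm 46/65 + 0 = 46/65
asked cell (row2, sun) = -46/65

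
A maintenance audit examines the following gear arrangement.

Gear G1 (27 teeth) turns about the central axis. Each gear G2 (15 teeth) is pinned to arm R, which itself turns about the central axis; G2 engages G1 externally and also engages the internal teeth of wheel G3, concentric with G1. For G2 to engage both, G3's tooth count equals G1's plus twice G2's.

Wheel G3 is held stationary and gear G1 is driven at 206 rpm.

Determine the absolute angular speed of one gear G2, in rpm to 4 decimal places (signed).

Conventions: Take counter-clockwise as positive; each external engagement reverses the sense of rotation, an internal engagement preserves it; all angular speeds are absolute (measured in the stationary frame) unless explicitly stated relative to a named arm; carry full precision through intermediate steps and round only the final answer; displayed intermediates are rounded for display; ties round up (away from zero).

-185.4000 rpm

planetary set (27T centre, 15T on arm, 57T internal) — Willis relation
normalise by the input: solve with ω_sun = 1, then scale by 206 rpm
ring teeth: 27 + 2·15 = 57
27(ω_sun−ω_arm) = −57(ω_ring−ω_arm),  ω_ring = 0, ω_sun = 1
27(1−ω_arm) = −57(0−ω_arm)  ⇒  84·ω_arm = 27  ⇒  ω_arm = 9/28
sun–planet mesh: 27·(1−9/28) = −15·(ω_p−ω_arm)  ⇒  ω_p−ω_arm = -171/140
ω_p = 9/28 − 171/140 = -9/10
scale: ω_p = -9/10 × 206 rpm = -185.4000 rpm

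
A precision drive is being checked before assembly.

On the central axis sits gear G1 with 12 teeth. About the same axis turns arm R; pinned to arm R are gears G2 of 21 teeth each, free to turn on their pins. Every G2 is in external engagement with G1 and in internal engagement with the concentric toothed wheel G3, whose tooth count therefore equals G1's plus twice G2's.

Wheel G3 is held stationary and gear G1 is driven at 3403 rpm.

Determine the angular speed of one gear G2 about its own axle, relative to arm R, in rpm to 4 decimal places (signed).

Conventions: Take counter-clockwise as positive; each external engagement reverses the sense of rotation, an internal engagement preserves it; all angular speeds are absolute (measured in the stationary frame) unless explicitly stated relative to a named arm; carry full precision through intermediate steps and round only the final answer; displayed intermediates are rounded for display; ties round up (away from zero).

planetary set (12T centre, 21T on arm, 54T internal) — Willis relation
normalise by the input: solve with ω_sun = 1, then scale by 3403 rpm
ring teeth: 12 + 2·21 = 54
12(ω_sun−ω_arm) = −54(ω_ring−ω_arm),  ω_ring = 0, ω_sun = 1
12(1−ω_arm) = −54(0−ω_arm)  ⇒  66·ω_arm = 12  ⇒  ω_arm = 2/11
sun–planet mesh: 12·(1−2/11) = −21·(ω_p−ω_arm)  ⇒  ω_p−ω_arm = -36/77
scale: ω_p−ω_arm = -36/77 × 3403 rpm = -1591.0130 rpm

-1591.0130 rpm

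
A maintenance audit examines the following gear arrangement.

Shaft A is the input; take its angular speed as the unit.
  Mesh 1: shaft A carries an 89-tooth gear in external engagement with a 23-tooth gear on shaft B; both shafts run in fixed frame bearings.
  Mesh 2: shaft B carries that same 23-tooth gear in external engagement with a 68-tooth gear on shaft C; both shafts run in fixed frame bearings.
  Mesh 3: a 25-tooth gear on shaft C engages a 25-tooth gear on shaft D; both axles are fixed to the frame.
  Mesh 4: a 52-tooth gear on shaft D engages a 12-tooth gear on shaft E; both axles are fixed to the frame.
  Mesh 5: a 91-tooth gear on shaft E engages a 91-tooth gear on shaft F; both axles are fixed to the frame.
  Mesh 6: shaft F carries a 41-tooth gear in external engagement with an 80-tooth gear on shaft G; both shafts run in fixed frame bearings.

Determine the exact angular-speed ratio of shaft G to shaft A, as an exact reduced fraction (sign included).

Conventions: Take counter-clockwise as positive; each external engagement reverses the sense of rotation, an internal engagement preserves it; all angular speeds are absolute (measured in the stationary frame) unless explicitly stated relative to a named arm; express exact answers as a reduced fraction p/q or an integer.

47437/16320

class = fixed-axis compound train [6 meshes; 6 ratios multiply, 6 sense flips]
mesh 1 [89T→23T]: running ratio 89/23, sense −
mesh 2 [23T→68T]: running ratio 89/68, sense +
mesh 3 [25T→25T]: running ratio 89/68, sense −
mesh 4 [52T→12T]: running ratio 1157/204, sense +
mesh 5 [91T→91T]: running ratio 1157/204, sense −
mesh 6 [41T→80T]: running ratio 47437/16320, sense +
ω_out/ω_in = 47437/16320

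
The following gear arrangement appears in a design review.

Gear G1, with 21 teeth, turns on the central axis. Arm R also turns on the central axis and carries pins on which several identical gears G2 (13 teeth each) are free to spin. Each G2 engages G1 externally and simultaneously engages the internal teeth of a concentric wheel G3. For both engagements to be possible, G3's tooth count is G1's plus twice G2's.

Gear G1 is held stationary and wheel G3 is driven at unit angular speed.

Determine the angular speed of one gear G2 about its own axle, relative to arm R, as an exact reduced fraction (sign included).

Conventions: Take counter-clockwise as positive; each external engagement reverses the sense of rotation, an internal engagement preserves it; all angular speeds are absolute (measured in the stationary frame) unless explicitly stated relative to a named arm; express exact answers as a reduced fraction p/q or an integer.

987/884

recognized (axles ride arm R): planetary set, 21/13/47 teeth
ring teeth: 21 + 2·13 = 47
21(ω_sun−ω_arm) = −47(ω_ring−ω_arm),  ω_sun = 0, ω_ring = 1
21(0−ω_arm) = −47(1−ω_arm)  ⇒  68·ω_arm = 47  ⇒  ω_arm = 47/68
sun–planet mesh: 21·(0−47/68) = −13·(ω_p−ω_arm)  ⇒  ω_p−ω_arm = 987/884
exact speed ratio = 987/884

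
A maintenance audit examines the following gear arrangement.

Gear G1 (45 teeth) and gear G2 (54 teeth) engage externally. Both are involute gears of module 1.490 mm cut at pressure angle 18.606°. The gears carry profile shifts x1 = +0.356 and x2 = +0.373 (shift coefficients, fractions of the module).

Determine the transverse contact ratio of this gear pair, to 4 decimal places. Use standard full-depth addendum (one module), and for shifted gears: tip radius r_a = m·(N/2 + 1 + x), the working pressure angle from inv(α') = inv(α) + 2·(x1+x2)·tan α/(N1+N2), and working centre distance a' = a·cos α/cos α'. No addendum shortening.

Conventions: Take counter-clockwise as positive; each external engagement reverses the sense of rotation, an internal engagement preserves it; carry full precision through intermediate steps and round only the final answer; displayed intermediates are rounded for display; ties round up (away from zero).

1.7187

topology: single-mesh involute geometry — m = 1.490, 45T/54T pair
base radii: r_b1 = 31.772816, r_b2 = 38.127379
tip radii: r_a1 = 35.545440, r_a2 = 42.275770
inv(α') = inv(18.606°) + 2·(+0.356+0.373)·tan α/(45+54) = 0.01687580  ⇒  α' = 20.81584°
a' = a·cos α / cos α' = 73.7550·cos 18.606°/cos 20.81584° = 74.781362
action lengths: √(r_a1²−r_b1²) = 15.936325, √(r_a2²−r_b2²) = 18.263178
base pitch p_b = π·m·cos α = 4.436322
CR = (15.936325 + 18.263178 − 74.781362·sin 20.81584°)/4.436322 = 1.718721
contact ratio ≈ 1.7187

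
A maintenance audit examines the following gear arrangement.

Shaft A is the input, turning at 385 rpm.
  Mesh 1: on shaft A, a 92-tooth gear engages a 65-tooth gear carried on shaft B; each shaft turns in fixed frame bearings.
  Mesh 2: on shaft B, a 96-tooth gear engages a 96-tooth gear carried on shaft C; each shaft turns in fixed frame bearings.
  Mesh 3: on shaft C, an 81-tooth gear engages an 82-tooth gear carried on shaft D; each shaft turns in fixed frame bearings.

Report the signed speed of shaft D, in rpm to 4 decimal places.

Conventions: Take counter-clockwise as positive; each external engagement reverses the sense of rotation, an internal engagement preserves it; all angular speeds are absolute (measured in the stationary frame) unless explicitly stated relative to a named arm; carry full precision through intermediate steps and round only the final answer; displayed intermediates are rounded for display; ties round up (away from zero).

topology: fixed-axis compound train — 3 meshes, A→D
mesh 1 [92T→65T]: ω = 385.0000×92/65 = 544.9231 rpm, sense flips to −
mesh 2 [96T→96T]: ω = 544.9231×96/96 = 544.9231 rpm, sense flips to +
mesh 3 [81T→82T]: ω = 544.9231×81/82 = 538.2777 rpm, sense flips to −
signed output speed = -538.2777 rpm

-538.2777 rpm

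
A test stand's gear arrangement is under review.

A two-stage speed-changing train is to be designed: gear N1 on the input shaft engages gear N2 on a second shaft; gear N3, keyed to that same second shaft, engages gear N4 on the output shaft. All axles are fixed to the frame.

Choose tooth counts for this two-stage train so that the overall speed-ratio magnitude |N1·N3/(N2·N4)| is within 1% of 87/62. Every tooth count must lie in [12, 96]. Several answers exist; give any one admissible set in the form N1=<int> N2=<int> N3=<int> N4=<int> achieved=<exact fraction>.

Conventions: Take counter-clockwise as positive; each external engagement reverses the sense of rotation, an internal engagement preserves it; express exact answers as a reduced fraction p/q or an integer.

N1=18 N2=12 N3=29 N4=31 achieved=87/62

class = fixed-axis compound train [2-stage, 87/62 wanted]
target = 87/62 in lowest terms: an exact hit needs N1·N3 = k·87 and N2·N4 = k·62 for one integer k, every count in [12, 96]; additionally prefer no 1:1 stage (N1 ≠ N2, N3 ≠ N4)
k = 1…5: no 1:1-free in-range split of k·87 and k·62 into factor pairs; take k = 6
k = 6: N1·N3 = 522 = 18·29, N2·N4 = 372 = 12·31
achieved = 18·29/(12·31) = 87/62; |achieved − target| = 0 ≤ 87/6200 ✓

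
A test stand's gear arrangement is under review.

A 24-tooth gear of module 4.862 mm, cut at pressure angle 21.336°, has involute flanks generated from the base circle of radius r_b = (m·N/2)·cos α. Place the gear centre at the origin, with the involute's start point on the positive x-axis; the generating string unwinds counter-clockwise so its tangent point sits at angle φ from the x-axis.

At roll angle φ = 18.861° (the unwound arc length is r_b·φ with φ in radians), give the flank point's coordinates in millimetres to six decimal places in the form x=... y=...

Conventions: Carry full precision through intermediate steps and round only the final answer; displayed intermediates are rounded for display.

x=57.210504 y=0.639224

single-mesh involute tooth geometry (24T wheel at module 4.862)
pitch radius r_p = m·N/2 = 4.862·24/2 = 58.344000
base radius r_b = r_p·cos α = 58.344000·cos 21.336° = 54.345266
roll angle φ = 18.861° = 0.32918655 rad
x = r_b·(cos φ + φ·sin φ) = 57.210504
y = r_b·(sin φ − φ·cos φ) = 0.639224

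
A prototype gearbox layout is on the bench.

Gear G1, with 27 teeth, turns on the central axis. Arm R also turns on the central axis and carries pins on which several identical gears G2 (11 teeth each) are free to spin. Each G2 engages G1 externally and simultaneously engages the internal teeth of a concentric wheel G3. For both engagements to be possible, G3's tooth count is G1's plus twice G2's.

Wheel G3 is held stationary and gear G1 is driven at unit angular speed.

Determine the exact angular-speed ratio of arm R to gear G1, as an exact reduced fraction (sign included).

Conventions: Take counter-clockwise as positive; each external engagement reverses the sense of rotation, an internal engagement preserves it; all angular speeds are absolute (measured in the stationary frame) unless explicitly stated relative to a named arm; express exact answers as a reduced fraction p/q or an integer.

class = planetary set [G3 = 27+2·11 = 49; Willis about the carrier]
ring teeth: 27 + 2·11 = 49
27(ω_sun−ω_arm) = −49(ω_ring−ω_arm),  ω_ring = 0, ω_sun = 1
27(1−ω_arm) = −49(0−ω_arm)  ⇒  76·ω_arm = 27  ⇒  ω_arm = 27/76
ω_out/ω_in = 27/76

27/76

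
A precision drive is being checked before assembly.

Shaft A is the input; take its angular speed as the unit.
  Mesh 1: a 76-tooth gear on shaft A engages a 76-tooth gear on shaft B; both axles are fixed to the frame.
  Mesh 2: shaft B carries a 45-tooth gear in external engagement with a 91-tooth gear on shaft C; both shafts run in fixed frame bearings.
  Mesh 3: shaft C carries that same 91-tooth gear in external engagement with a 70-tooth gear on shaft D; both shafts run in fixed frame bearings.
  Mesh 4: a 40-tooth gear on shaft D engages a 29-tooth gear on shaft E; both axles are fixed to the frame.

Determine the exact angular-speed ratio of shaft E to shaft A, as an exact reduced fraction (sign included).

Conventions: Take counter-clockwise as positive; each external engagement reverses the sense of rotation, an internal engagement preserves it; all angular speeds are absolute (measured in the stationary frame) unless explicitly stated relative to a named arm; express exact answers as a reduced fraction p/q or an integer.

180/203

class = fixed-axis compound train [4 meshes; 4 ratios multiply, 4 sense flips]
mesh 1 [76T→76T]: running ratio 1, sense −
mesh 2 [45T→91T]: running ratio 45/91, sense +
mesh 3 [91T→70T]: running ratio 9/14, sense −
mesh 4 [40T→29T]: running ratio 180/203, sense +
ω_out/ω_in = 180/203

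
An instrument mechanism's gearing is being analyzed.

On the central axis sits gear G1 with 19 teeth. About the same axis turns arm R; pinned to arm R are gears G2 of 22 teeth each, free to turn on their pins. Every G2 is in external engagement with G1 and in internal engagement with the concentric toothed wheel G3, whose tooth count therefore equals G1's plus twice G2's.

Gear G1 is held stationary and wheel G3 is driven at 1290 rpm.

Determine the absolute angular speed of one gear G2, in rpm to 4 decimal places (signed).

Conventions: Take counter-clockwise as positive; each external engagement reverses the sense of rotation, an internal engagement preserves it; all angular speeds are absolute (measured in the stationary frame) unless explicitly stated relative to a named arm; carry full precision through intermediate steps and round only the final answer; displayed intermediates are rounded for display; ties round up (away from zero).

+1847.0455 rpm

topology: planetary set — G1 19T / G2 22T / G3 63T, arm = carrier (Willis)
normalise by the input: solve with ω_ring = 1, then scale by 1290 rpm
ring teeth: 19 + 2·22 = 63
19(ω_sun−ω_arm) = −63(ω_ring−ω_arm),  ω_sun = 0, ω_ring = 1
19(0−ω_arm) = −63(1−ω_arm)  ⇒  82·ω_arm = 63  ⇒  ω_arm = 63/82
sun–planet mesh: 19·(0−63/82) = −22·(ω_p−ω_arm)  ⇒  ω_p−ω_arm = 1197/1804
ω_p = 63/82 + 1197/1804 = 63/44
scale: ω_p = 63/44 × 1290 rpm = +1847.0455 rpm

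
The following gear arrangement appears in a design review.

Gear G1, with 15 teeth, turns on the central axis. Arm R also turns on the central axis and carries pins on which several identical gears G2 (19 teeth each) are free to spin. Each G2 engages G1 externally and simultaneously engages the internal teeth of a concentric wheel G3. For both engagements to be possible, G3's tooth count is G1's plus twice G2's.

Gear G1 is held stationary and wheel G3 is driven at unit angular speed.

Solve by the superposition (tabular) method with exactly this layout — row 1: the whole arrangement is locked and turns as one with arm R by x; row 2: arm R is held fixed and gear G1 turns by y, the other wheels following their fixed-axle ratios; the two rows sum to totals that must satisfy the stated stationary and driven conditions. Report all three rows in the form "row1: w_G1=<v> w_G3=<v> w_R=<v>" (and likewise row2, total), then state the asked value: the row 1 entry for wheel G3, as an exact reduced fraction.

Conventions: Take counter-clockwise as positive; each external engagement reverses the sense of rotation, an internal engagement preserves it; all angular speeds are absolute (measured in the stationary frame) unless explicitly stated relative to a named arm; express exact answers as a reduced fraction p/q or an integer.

row1: w_G1=53/68 w_G3=53/68 w_R=53/68
row2: w_G1=-53/68 w_G3=15/68 w_R=0
total: w_G1=0 w_G3=1 w_R=53/68
asked value: 53/68

planetary set (15T centre, 19T on arm, 53T internal) — Willis relation
superposition row 1 [locked train]: every member turns x
row 2 — arm fixed, fixed-axis ratios: sun y, ring −(15/53)·y, arm 0
boundary: total ω_sun = x + y = 0 and total ω_ring = x − (15/53)·y = 1  ⇒  y = -53/68, x = 53/68
row 2 ring = −(15/53)·(-53/68) = 15/68
totals (row 1 + row 2): sun 53/68 + (-53/68) = 0, ring 53/68 + 15/68 = 1, arm 53/68 + 0 = 53/68
asked cell (row1, ring) = 53/68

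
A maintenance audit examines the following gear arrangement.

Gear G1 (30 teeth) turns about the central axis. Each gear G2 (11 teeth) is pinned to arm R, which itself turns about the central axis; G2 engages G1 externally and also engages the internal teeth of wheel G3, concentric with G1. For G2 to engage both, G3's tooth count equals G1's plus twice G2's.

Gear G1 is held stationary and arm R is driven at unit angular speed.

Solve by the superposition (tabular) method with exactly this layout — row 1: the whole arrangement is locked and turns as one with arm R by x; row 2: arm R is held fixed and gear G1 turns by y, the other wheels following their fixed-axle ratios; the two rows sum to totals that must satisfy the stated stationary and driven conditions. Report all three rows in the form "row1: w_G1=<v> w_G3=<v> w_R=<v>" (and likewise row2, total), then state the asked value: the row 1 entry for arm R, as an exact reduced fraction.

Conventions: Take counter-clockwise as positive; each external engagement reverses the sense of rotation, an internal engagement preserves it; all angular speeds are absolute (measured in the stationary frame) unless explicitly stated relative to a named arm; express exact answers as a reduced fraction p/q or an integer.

row1: w_G1=1 w_G3=1 w_R=1
row2: w_G1=-1 w_G3=15/26 w_R=0
total: w_G1=0 w_G3=41/26 w_R=1
asked value: 1

class = planetary set [G3 = 30+2·11 = 52; Willis about the carrier]
superposition row 1 [locked train]: every member turns x
row 2 — arm fixed, fixed-axis ratios: sun y, ring −(30/52)·y, arm 0
boundary: total ω_sun = x + y = 0 and total ω_arm = x = 1  ⇒  y = -1, x = 1
row 2 ring = −(30/52)·(-1) = 15/26
totals (row 1 + row 2): sun 1 + (-1) = 0, ring 1 + 15/26 = 41/26, arm 1 + 0 = 1
asked cell (row1, arm) = 1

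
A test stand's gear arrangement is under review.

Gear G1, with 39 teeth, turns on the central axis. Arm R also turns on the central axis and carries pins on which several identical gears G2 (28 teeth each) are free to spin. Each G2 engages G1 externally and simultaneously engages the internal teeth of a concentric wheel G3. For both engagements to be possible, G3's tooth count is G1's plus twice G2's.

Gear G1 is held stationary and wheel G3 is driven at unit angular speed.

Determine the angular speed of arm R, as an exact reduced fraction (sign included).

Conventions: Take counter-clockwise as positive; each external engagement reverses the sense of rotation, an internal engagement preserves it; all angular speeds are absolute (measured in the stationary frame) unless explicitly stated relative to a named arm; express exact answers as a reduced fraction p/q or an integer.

95/134

recognized (axles ride arm R): planetary set, 39/28/95 teeth
ring teeth: 39 + 2·28 = 95
39(ω_sun−ω_arm) = −95(ω_ring−ω_arm),  ω_sun = 0, ω_ring = 1
39(0−ω_arm) = −95(1−ω_arm)  ⇒  134·ω_arm = 95  ⇒  ω_arm = 95/134
exact speed ratio = 95/134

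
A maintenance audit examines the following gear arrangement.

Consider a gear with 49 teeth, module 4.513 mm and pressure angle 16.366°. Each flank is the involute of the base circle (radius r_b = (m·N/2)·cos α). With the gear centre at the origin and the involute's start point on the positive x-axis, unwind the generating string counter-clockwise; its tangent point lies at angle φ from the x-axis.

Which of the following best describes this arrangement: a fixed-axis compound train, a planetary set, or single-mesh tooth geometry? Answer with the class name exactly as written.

topology: single-mesh involute geometry — m = 4.513, N = 49
classification: single-mesh tooth geometry

single-mesh tooth geometry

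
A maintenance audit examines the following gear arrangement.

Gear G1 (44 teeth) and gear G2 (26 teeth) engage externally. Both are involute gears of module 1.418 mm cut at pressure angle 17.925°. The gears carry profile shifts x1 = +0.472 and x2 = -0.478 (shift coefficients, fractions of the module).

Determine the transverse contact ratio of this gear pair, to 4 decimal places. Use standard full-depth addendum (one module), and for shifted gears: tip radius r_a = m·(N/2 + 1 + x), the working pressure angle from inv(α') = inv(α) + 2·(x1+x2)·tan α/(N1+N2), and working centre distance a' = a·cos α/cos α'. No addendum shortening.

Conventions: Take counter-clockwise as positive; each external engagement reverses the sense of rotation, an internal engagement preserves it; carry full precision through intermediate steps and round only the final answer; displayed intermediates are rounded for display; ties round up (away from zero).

1.7835

single-mesh involute tooth geometry (44T engaging 26T at module 1.418)
base radii: r_b1 = 29.681753, r_b2 = 17.539217
tip radii: r_a1 = 33.283296, r_a2 = 19.174196
inv(α') = inv(17.925°) + 2·(+0.472-0.478)·tan α/(44+26) = 0.01056740  ⇒  α' = 17.89458°
a' = a·cos α / cos α' = 49.6300·cos 17.925°/cos 17.89458° = 49.621485
action lengths: √(r_a1²−r_b1²) = 15.058930, √(r_a2²−r_b2²) = 7.747622
base pitch p_b = π·m·cos α = 4.238544
CR = (15.058930 + 7.747622 − 49.621485·sin 17.89458°)/4.238544 = 1.783519
contact ratio ≈ 1.7835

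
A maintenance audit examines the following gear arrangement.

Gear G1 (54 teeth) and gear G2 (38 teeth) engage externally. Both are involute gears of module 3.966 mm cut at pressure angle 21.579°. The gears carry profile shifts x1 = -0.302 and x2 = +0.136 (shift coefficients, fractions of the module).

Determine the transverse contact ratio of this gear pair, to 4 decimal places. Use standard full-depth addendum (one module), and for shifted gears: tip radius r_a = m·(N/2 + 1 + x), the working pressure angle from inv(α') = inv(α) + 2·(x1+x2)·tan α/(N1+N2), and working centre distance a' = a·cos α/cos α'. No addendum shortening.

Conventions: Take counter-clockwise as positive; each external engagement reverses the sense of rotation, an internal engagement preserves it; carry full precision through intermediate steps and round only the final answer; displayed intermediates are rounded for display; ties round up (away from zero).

1.6767

topology: single-mesh involute geometry — m = 3.966, 54T/38T pair
base radii: r_b1 = 99.576767, r_b2 = 70.072540
tip radii: r_a1 = 109.850268, r_a2 = 79.859376
inv(α') = inv(21.579°) + 2·(-0.302+0.136)·tan α/(54+38) = 0.01745224  ⇒  α' = 21.04165°
a' = a·cos α / cos α' = 182.4360·cos 21.579°/cos 21.04165° = 181.769777
action lengths: √(r_a1²−r_b1²) = 46.384791, √(r_a2²−r_b2²) = 38.306124
base pitch p_b = π·m·cos α = 11.586283
CR = (46.384791 + 38.306124 − 181.769777·sin 21.04165°)/11.586283 = 1.676733
contact ratio ≈ 1.6767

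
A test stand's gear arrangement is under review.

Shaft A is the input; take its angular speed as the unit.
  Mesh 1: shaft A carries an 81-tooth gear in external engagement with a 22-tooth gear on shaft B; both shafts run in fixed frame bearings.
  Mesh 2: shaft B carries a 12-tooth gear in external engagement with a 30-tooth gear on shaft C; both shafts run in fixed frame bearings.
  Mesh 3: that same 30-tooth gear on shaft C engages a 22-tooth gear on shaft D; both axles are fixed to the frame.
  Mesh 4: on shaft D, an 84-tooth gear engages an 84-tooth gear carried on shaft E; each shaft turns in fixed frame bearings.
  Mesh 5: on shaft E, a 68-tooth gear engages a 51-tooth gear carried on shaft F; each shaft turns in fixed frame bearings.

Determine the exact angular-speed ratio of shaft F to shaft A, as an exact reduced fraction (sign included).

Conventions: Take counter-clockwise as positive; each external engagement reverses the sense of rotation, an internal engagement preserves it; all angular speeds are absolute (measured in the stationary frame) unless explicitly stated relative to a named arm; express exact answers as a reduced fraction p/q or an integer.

-324/121

class = fixed-axis compound train [5 meshes; 5 ratios multiply, 5 sense flips]
mesh 1 [81T→22T]: running ratio 81/22, sense −
mesh 2 [12T→30T]: running ratio 81/55, sense +
mesh 3 [30T→22T]: running ratio 243/121, sense −
mesh 4 [84T→84T]: running ratio 243/121, sense +
mesh 5 [68T→51T]: running ratio 324/121, sense −
ω_out/ω_in = -324/121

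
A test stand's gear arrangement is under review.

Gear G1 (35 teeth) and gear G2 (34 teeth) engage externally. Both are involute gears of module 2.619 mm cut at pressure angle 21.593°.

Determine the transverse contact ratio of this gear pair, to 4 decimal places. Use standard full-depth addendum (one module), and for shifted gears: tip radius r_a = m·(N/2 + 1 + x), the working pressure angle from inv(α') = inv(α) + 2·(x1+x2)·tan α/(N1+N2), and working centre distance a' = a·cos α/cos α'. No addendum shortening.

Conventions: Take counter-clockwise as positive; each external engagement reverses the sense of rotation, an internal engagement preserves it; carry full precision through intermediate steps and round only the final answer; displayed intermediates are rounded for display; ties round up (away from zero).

1.6145

recognized (one external pair, fixed centres): single-mesh tooth geometry, m = 2.619, N1 = 35, N2 = 34
base radii: r_b1 = 42.616042, r_b2 = 41.398441
tip radii: r_a1 = 48.451500, r_a2 = 47.142000
no profile shift: α' = α, a' = a
action lengths: √(r_a1²−r_b1²) = 23.052567, √(r_a2²−r_b2²) = 22.550771
base pitch p_b = π·m·cos α = 7.650414
CR = (23.052567 + 22.550771 − 90.355500·sin 21.59300°)/7.650414 = 1.614491
contact ratio ≈ 1.6145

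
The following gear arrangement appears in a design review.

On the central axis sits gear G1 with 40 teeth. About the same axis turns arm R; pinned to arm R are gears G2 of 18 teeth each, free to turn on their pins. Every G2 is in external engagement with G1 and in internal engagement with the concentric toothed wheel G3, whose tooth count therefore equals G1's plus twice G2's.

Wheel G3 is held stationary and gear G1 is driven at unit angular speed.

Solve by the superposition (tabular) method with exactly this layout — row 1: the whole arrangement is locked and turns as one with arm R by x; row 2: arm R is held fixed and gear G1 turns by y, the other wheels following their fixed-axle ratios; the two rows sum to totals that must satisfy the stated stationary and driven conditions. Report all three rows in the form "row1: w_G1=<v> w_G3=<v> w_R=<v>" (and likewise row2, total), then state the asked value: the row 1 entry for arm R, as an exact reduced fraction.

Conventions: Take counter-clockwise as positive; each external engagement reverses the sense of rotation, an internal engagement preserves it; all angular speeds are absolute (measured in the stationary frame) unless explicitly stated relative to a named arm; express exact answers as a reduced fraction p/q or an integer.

row1: w_G1=10/29 w_G3=10/29 w_R=10/29
row2: w_G1=19/29 w_G3=-10/29 w_R=0
total: w_G1=1 w_G3=0 w_R=10/29
asked value: 10/29

class = planetary set [G3 = 40+2·18 = 76; Willis about the carrier]
row 1 (train locked, turned with arm): all members turn x
row 2 (arm held, sun turns y): ω_ring = −(40/76)·y, ω_arm = 0
boundary: total ω_ring = x − (40/76)·y = 0 and total ω_sun = x + y = 1  ⇒  y = 19/29, x = 10/29
row 2 ring = −(40/76)·19/29 = -10/29
totals (row 1 + row 2): sun 10/29 + 19/29 = 1, ring 10/29 + (-10/29) = 0, arm 10/29 + 0 = 10/29
asked cell (row1, arm) = 10/29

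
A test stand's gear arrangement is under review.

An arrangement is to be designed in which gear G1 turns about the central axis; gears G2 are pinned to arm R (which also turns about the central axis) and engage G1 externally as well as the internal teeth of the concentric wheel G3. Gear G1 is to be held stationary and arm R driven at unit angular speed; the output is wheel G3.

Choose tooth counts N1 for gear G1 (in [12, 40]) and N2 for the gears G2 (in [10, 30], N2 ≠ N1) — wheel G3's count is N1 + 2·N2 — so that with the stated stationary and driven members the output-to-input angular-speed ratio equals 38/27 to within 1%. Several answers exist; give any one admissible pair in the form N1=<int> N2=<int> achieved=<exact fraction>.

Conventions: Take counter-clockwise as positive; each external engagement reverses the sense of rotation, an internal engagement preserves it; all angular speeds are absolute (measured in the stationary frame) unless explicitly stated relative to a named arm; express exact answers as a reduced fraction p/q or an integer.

N1=22 N2=16 achieved=38/27

topology: planetary set — design target 38/27, arm = carrier (Willis)
Willis with ω_sun = 0: ω_ring/ω_arm = (N1+N3)/N3; set equal to 38/27  ⇒  N3/N1 = 1/(38/27 − 1) = 27/11
N3 = N1 + 2·N2  ⇒  N2/N1 = (N3/N1 − 1)/2 = (27/11 − 1)/2 = 8/11
smallest multiple with N1 ≥ 12 and N2 ≥ 10: k = 2  ⇒  N1 = 2·11 = 22, N2 = 2·8 = 16 (N1 ≤ 40, N2 ≤ 30, N2 ≠ N1 ✓), N3 = 22 + 2·16 = 54
check: (N1+N3)/N3 with N1 = 22, N3 = 54 gives 38/27; |achieved − target| = 0 ≤ 19/1350 ✓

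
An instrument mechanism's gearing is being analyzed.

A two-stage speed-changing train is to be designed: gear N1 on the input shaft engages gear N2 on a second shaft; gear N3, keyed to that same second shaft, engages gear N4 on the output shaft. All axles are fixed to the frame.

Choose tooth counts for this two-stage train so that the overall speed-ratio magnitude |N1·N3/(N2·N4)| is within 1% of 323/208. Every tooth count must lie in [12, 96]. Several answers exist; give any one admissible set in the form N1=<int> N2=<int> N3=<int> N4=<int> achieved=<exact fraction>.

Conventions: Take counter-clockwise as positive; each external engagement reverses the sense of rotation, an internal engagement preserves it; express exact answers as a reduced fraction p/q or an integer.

design class (target 323/208): fixed-axis compound train
target = 323/208 in lowest terms: an exact hit needs N1·N3 = k·323 and N2·N4 = k·208 for one integer k, every count in [12, 96]; additionally prefer no 1:1 stage (N1 ≠ N2, N3 ≠ N4)
k = 1: N1·N3 = 323 = 17·19, N2·N4 = 208 = 13·16
achieved = 17·19/(13·16) = 323/208; |achieved − target| = 0 ≤ 323/20800 ✓

N1=17 N2=13 N3=19 N4=16 achieved=323/208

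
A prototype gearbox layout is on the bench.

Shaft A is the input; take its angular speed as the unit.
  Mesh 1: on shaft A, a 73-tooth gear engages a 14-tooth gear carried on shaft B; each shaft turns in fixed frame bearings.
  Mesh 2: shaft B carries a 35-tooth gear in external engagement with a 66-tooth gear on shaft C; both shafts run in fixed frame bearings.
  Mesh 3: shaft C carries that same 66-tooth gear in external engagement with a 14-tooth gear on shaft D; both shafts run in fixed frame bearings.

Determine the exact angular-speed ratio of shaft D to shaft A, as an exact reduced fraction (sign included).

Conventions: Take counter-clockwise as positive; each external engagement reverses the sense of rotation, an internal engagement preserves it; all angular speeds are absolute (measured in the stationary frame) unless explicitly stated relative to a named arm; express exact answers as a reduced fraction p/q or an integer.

class = fixed-axis compound train [3 meshes; 3 ratios multiply, 3 sense flips]
mesh 1 [73T→14T]: running ratio 73/14, sense −
mesh 2 [35T→66T]: running ratio 365/132, sense +
mesh 3 [66T→14T]: running ratio 365/28, sense −
ω_out/ω_in = -365/28

-365/28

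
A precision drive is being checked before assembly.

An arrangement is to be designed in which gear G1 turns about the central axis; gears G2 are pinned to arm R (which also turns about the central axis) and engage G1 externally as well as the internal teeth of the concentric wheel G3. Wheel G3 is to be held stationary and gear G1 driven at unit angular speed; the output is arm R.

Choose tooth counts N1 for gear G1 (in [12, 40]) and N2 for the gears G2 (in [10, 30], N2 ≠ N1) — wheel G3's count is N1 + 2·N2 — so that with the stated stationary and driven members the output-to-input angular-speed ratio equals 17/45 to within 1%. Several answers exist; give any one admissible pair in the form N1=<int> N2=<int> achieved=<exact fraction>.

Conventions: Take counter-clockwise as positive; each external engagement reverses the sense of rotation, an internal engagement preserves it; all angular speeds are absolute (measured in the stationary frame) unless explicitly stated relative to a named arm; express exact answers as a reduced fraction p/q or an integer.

N1=34 N2=11 achieved=17/45

design class (target 17/45): planetary set
Willis with ω_ring = 0: ω_arm/ω_sun = N1/(N1+N3); set equal to 17/45  ⇒  N3/N1 = 1/(17/45) − 1 = 28/17
N3 = N1 + 2·N2  ⇒  N2/N1 = (N3/N1 − 1)/2 = (28/17 − 1)/2 = 11/34
smallest multiple with N1 ≥ 12 and N2 ≥ 10: k = 1  ⇒  N1 = 1·34 = 34, N2 = 1·11 = 11 (N1 ≤ 40, N2 ≤ 30, N2 ≠ N1 ✓), N3 = 34 + 2·11 = 56
check: N1/(N1+N3) with N1 = 34, N3 = 56 gives 17/45; |achieved − target| = 0 ≤ 17/4500 ✓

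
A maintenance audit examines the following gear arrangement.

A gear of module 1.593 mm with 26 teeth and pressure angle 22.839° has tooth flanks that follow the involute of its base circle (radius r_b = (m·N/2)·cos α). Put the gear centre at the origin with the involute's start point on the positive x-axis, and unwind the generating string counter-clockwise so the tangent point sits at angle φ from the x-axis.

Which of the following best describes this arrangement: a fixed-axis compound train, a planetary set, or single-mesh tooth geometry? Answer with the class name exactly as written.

single-mesh tooth geometry

single-mesh involute tooth geometry (26T wheel at module 1.593)
classification: single-mesh tooth geometry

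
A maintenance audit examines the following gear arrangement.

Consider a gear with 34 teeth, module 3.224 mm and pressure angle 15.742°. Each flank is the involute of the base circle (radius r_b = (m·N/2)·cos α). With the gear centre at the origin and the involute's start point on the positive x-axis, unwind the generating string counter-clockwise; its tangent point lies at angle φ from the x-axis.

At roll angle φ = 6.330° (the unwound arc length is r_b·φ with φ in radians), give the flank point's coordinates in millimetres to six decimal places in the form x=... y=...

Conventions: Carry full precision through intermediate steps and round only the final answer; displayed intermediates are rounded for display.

topology: single-mesh involute geometry — m = 3.224, N = 34
pitch radius r_p = m·N/2 = 3.224·34/2 = 54.808000
base radius r_b = r_p·cos α = 54.808000·cos 15.742° = 52.752323
roll angle φ = 6.330° = 0.11047934 rad
x = r_b·(cos φ + φ·sin φ) = 53.073281
y = r_b·(sin φ − φ·cos φ) = 0.023683

x=53.073281 y=0.023683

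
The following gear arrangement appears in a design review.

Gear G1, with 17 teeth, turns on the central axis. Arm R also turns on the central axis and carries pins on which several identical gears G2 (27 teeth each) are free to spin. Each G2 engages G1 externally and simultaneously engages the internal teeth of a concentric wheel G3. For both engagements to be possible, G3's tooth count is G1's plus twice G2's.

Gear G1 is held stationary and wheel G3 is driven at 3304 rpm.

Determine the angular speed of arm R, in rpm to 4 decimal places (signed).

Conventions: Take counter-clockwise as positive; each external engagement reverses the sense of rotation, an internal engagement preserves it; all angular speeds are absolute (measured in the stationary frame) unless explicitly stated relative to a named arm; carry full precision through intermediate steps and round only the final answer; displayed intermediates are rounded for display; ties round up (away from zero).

+2665.7273 rpm

class = planetary set [G3 = 17+2·27 = 71; Willis about the carrier]
normalise by the input: solve with ω_ring = 1, then scale by 3304 rpm
ring teeth: 17 + 2·27 = 71
17(ω_sun−ω_arm) = −71(ω_ring−ω_arm),  ω_sun = 0, ω_ring = 1
17(0−ω_arm) = −71(1−ω_arm)  ⇒  88·ω_arm = 71  ⇒  ω_arm = 71/88
scale: ω_arm = 71/88 × 3304 rpm = +2665.7273 rpm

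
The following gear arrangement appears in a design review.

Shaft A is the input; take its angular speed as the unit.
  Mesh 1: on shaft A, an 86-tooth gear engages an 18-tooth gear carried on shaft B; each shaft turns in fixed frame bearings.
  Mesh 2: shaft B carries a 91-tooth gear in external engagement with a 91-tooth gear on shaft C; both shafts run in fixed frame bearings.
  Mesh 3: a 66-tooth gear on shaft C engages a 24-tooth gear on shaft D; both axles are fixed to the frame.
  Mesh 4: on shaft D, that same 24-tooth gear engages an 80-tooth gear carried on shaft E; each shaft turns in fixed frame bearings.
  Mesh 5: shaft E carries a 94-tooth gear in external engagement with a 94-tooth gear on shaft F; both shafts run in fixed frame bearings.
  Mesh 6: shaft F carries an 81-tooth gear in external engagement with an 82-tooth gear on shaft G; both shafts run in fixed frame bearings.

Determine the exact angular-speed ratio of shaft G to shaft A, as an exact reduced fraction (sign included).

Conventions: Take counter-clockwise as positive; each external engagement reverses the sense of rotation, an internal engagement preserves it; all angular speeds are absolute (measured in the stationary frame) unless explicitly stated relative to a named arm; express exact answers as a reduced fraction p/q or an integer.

12771/3280

class = fixed-axis compound train [6 meshes; 6 ratios multiply, 6 sense flips]
mesh 1 [86T→18T]: running ratio 43/9, sense −
mesh 2 [91T→91T]: running ratio 43/9, sense +
mesh 3 [66T→24T]: running ratio 473/36, sense −
mesh 4 [24T→80T]: running ratio 473/120, sense +
mesh 5 [94T→94T]: running ratio 473/120, sense −
mesh 6 [81T→82T]: running ratio 12771/3280, sense +
ω_out/ω_in = 12771/3280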